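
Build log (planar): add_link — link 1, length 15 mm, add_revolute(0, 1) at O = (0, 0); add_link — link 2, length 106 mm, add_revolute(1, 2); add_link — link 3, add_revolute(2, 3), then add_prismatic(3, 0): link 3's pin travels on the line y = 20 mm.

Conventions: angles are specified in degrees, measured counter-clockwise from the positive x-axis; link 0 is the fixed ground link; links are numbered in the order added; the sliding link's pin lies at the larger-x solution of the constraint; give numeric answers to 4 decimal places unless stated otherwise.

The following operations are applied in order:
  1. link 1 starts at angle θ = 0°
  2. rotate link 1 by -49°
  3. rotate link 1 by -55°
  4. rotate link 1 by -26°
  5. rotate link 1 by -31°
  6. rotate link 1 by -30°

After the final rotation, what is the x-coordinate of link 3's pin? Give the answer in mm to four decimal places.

geometry: r = 15 mm, L = 106 mm, e = 20 mm; θ starts at 0°
rotate link 1 by -49°: θ ← 0° -49° = -49°
rotate link 1 by -55°: θ ← -49° -55° = -104°
rotate link 1 by -26°: θ ← -104° -26° = -130°
rotate link 1 by -31°: θ ← -130° -31° = -161°
rotate link 1 by -30°: θ ← -161° -30° = -191°
crank pin P = (r cos θ, r sin θ) = (-14.724408, 2.862135)
h = r sin θ − e = 2.862135 − 20 = -17.137865
x = r cos θ + √(L² − h²) = -14.724408 + 104.605419 = 89.881011

89.8810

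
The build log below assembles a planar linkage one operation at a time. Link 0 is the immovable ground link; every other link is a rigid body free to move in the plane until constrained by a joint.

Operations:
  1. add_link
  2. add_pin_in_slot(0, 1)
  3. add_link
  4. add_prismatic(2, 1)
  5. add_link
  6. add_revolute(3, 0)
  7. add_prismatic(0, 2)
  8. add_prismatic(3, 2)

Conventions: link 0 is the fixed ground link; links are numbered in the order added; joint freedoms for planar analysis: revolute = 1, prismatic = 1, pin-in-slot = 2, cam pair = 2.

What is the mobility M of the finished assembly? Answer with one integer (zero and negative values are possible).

ground; <1,0,0>
#1 <2,0,0>
PS:0↔1 J2 <2,0,1>
#2 <3,0,1>
P:2↔1 J1 <3,1,1>
#3 <4,1,1>
R:3↔0 J1 <4,2,1>
P:0↔2 J1 <4,3,1>
P:3↔2 J1 <4,4,1>
3×3 − 2×4 − 1×1 = 0

M = 0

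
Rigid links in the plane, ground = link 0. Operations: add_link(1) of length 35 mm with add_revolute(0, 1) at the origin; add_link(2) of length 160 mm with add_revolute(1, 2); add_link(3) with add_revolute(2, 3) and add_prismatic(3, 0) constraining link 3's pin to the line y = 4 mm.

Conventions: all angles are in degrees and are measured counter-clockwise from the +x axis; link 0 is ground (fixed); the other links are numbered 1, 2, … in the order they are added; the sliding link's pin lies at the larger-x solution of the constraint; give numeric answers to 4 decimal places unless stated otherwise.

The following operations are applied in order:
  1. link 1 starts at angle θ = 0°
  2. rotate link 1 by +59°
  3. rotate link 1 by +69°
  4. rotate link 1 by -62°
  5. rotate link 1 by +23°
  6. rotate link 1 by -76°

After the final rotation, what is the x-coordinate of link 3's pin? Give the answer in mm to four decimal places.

geometry: r = 35 mm, L = 160 mm, e = 4 mm; θ starts at 0°
rotate link 1 by +59°: θ ← 0° +59° = 59°
rotate link 1 by +69°: θ ← 59° +69° = 128°
rotate link 1 by -62°: θ ← 128° -62° = 66°
rotate link 1 by +23°: θ ← 66° +23° = 89°
rotate link 1 by -76°: θ ← 89° -76° = 13°
crank pin P = (r cos θ, r sin θ) = (34.102952, 7.873287)
h = r sin θ − e = 7.873287 − 4 = 3.873287
x = r cos θ + √(L² − h²) = 34.102952 + 159.953111 = 194.056063

194.0561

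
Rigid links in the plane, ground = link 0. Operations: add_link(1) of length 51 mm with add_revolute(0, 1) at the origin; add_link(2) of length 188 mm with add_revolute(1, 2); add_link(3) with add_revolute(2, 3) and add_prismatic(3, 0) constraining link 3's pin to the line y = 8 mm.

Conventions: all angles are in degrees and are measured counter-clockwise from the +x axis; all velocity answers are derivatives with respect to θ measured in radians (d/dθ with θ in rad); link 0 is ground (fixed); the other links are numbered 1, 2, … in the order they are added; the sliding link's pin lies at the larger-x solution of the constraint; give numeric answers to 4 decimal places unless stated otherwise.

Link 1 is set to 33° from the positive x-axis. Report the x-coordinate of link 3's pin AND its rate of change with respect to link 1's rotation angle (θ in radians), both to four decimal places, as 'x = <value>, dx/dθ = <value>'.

geometry: r = 51 mm, L = 188 mm, e = 8 mm
crank pin P = (r cos θ, r sin θ) = (42.772199, 27.776591)
h = r sin θ − e = 27.776591 − 8 = 19.776591
x = r cos θ + √(L² − h²) = 42.772199 + 186.956911 = 229.729110
dx/dθ = −r sin θ − h·r cos θ/√(L² − h²) (θ in radians; h = 19.776591) = -32.301100

x = 229.7291, dx/dθ = -32.3011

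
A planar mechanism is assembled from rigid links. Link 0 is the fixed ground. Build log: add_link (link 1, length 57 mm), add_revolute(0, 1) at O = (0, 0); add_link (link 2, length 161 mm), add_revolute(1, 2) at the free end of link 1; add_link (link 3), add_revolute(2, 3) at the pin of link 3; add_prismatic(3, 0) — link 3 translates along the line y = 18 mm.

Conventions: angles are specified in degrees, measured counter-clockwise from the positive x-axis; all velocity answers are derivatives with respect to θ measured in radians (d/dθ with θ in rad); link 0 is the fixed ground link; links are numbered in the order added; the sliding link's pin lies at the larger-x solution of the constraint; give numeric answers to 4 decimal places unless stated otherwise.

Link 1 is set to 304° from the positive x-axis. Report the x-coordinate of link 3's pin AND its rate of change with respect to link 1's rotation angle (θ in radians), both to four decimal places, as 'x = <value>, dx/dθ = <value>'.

geometry: r = 57 mm, L = 161 mm, e = 18 mm
crank pin P = (r cos θ, r sin θ) = (31.873995, -47.255142)
h = r sin θ − e = -47.255142 − 18 = -65.255142
x = r cos θ + √(L² − h²) = 31.873995 + 147.182766 = 179.056761
dx/dθ = −r sin θ − h·r cos θ/√(L² − h²) (θ in radians; h = -65.255142) = 61.386838

x = 179.0568, dx/dθ = 61.3868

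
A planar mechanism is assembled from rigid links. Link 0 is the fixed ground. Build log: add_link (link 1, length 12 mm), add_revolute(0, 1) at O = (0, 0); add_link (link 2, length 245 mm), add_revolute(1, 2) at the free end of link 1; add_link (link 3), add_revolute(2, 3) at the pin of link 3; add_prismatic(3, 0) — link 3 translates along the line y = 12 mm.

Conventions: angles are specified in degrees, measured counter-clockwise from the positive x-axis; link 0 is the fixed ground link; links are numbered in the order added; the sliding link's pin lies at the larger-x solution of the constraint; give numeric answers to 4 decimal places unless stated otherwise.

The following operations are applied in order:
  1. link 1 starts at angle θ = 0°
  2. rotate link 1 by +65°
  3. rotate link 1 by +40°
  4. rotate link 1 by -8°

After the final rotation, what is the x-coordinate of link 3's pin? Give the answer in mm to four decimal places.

geometry: r = 12 mm, L = 245 mm, e = 12 mm; θ starts at 0°
rotate link 1 by +65°: θ ← 0° +65° = 65°
rotate link 1 by +40°: θ ← 65° +40° = 105°
rotate link 1 by -8°: θ ← 105° -8° = 97°
crank pin P = (r cos θ, r sin θ) = (-1.462432, 11.910554)
h = r sin θ − e = 11.910554 − 12 = -0.089446
x = r cos θ + √(L² − h²) = -1.462432 + 244.999984 = 243.537552

243.5376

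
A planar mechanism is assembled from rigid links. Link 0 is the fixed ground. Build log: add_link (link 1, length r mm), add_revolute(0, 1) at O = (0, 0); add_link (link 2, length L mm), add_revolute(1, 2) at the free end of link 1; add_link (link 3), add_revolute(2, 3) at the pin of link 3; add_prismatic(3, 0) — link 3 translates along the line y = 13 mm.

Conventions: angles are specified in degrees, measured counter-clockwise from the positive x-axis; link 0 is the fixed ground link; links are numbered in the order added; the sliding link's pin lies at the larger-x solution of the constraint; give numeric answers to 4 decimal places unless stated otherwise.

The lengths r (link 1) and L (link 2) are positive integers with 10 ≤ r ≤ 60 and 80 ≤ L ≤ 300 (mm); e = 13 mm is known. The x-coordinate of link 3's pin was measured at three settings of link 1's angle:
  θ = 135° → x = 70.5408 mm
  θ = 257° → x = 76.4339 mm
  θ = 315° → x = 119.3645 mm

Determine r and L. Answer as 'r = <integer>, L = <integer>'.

constraint per measurement: (x − r cos θ)² + (r sin θ − e)² = L²
subtracting the θ₁ and θ₂ equations cancels the r² and L² terms:
r = (x₁² − x₂²) / (2[(x₁cos θ₁ + e sin θ₁) − (x₂cos θ₂ + e sin θ₂)]) = 39.9997 → r = 40
L² = (x₁ − r cos θ₁)² + (r sin θ₁ − e)² = 10000.0037 → L = 100.0000 → L = 100
check at θ₃=315°: x = 119.3645 (printed 119.3645) ✓

r = 40, L = 100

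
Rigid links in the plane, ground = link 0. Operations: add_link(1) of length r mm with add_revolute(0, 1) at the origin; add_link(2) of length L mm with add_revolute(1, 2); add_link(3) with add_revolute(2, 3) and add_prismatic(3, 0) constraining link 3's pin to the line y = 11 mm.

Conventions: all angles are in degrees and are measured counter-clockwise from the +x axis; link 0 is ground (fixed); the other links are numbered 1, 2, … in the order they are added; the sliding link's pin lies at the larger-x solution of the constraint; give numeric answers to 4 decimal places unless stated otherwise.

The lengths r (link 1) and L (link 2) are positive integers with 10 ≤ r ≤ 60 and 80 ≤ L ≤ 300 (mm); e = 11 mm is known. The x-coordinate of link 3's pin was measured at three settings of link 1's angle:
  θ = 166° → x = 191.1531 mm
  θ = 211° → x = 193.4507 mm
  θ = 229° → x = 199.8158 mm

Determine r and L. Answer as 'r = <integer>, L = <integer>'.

constraint per measurement: (x − r cos θ)² + (r sin θ − e)² = L²
subtracting the θ₁ and θ₂ equations cancels the r² and L² terms:
r = (x₁² − x₂²) / (2[(x₁cos θ₁ + e sin θ₁) − (x₂cos θ₂ + e sin θ₂)]) = 39.0006 → r = 39
L² = (x₁ − r cos θ₁)² + (r sin θ₁ − e)² = 52440.9915 → L = 229.0000 → L = 229
check at θ₃=229°: x = 199.8158 (printed 199.8158) ✓

r = 39, L = 229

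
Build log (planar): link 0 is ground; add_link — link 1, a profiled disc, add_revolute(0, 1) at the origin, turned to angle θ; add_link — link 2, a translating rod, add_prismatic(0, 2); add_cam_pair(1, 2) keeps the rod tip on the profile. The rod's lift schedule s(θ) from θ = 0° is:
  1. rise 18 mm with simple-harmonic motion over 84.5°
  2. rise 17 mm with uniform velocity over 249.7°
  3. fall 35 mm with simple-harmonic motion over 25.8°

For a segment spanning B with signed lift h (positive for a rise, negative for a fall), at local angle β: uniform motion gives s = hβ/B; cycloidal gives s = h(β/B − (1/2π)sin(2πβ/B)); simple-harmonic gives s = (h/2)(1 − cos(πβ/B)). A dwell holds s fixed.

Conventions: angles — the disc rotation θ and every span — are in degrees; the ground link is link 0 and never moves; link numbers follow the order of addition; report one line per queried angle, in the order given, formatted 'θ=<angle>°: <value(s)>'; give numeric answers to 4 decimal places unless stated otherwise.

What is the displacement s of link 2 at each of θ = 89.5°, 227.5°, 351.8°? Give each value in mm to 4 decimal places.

seg 1 [0°–84.5°] simple-harmonic, h=18: full span → s += 18 → s = 18.0000
seg 2 [84.5°–334.2°] uniform, h=17: θ=89.5° here. β=5, B=249.7. 17·5/249.7 = 0.3404 → s = 18.3404
seg 2 [84.5°–334.2°] uniform, h=17: θ=227.5° here. β=143, B=249.7. 17·143/249.7 = 9.7357 → s = 27.7357
seg 2 [84.5°–334.2°] uniform, h=17: full span → s += 17 → s = 35.0000
seg 3 [334.2°–360°] simple-harmonic, h=-35: θ=351.8° here. β=17.6, B=25.8. -35/2·(1 − cos(π·0.6822)) = -26.9775 → s = 8.0225

θ=89.5°: 18.3404
θ=227.5°: 27.7357
θ=351.8°: 8.0225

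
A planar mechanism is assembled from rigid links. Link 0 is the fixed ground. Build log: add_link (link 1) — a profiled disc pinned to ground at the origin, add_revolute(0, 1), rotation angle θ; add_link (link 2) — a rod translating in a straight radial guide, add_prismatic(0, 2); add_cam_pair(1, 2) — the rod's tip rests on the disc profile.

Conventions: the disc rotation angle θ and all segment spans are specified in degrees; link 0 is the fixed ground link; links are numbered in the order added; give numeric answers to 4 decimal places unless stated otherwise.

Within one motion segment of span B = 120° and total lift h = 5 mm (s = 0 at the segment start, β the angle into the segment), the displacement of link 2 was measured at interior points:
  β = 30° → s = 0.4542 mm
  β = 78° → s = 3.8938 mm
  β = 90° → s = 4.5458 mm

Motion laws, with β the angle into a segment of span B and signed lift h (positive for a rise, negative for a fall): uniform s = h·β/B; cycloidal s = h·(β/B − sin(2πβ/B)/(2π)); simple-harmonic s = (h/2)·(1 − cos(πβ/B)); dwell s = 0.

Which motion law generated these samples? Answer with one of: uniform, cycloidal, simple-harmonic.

candidates at β/B = r: uniform s = h·r (linear in β); cycloidal s = h·(r − sin(2πr)/(2π)); simple-harmonic s = (h/2)(1 − cos(πr))
β=30°: printed 0.4542 | uniform 1.2500, cycloidal 0.4542, simple-harmonic 0.7322
β=78°: printed 3.8938 | uniform 3.2500, cycloidal 3.8938, simple-harmonic 3.6350
β=90°: printed 4.5458 | uniform 3.7500, cycloidal 4.5458, simple-harmonic 4.2678
only one law matches every sample → cycloidal

cycloidal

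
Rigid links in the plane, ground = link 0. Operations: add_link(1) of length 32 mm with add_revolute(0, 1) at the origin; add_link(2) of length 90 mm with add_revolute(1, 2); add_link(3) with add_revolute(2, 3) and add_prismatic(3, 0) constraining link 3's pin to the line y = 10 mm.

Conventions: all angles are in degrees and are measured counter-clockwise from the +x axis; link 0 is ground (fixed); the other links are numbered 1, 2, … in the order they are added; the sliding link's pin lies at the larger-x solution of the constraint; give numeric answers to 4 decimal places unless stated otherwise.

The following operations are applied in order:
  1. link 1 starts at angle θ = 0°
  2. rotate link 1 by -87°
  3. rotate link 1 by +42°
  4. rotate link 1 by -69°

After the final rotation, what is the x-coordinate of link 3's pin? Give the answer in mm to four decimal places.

geometry: r = 32 mm, L = 90 mm, e = 10 mm; θ starts at 0°
rotate link 1 by -87°: θ ← 0° -87° = -87°
rotate link 1 by +42°: θ ← -87° +42° = -45°
rotate link 1 by -69°: θ ← -45° -69° = -114°
crank pin P = (r cos θ, r sin θ) = (-13.015573, -29.233455)
h = r sin θ − e = -29.233455 − 10 = -39.233455
x = r cos θ + √(L² − h²) = -13.015573 + 80.998371 = 67.982798

67.9828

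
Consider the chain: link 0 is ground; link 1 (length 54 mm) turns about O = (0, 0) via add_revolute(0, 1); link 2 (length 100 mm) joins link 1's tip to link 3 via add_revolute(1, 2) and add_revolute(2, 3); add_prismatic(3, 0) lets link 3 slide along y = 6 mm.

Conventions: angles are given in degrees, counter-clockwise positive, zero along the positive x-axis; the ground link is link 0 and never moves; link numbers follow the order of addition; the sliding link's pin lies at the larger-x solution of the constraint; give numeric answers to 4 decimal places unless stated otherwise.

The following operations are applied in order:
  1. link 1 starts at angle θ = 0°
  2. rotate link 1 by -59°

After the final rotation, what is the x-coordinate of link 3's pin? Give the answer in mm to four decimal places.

geometry: r = 54 mm, L = 100 mm, e = 6 mm; θ starts at 0°
rotate link 1 by -59°: θ ← 0° -59° = -59°
crank pin P = (r cos θ, r sin θ) = (27.812056, -46.287034)
h = r sin θ − e = -46.287034 − 6 = -52.287034
x = r cos θ + √(L² − h²) = 27.812056 + 85.241223 = 113.053279

113.0533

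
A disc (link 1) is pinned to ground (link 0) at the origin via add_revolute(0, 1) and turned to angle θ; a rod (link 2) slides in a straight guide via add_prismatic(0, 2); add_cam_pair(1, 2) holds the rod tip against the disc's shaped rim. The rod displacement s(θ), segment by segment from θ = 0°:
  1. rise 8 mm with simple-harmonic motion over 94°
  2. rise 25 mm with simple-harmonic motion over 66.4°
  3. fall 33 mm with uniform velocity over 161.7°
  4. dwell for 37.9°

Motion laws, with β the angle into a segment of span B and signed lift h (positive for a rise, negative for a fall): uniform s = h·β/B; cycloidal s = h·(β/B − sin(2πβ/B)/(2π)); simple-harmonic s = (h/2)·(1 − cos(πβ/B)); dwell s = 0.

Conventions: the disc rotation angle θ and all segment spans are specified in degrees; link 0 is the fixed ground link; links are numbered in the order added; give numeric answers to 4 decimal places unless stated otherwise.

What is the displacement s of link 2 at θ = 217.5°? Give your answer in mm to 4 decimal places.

segment 1 (0° to 94°, simple-harmonic, h = 8) is passed completely: s = 0.0000 + (8) = 8.0000
segment 2 (94° to 160.4°, simple-harmonic, h = 25) is passed completely: s = 8.0000 + (25) = 33.0000
θ = 217.5° falls in segment 3 (160.4° to 322.1°, uniform, h = -33): β = 217.5 − 160.4 = 57.1°, B = 161.7°; Δs = -33·57.1/161.7 = -11.6531; s = 33.0000 − 11.6531 = 21.3469

21.3469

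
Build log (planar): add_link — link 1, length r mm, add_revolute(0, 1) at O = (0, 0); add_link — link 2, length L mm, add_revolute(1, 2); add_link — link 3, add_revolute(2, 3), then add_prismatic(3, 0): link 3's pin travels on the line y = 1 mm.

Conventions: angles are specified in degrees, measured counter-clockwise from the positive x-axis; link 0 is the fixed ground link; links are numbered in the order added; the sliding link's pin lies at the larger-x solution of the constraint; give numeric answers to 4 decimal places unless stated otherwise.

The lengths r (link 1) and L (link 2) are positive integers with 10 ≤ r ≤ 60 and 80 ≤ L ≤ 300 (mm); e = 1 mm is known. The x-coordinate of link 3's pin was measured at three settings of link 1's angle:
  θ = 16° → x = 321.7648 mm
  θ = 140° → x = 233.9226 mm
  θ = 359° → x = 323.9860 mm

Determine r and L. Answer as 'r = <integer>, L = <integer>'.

constraint per measurement: (x − r cos θ)² + (r sin θ − e)² = L²
subtracting the θ₁ and θ₂ equations cancels the r² and L² terms:
r = (x₁² − x₂²) / (2[(x₁cos θ₁ + e sin θ₁) − (x₂cos θ₂ + e sin θ₂)]) = 50.0000 → r = 50
L² = (x₁ − r cos θ₁)² + (r sin θ₁ − e)² = 75076.0050 → L = 274.0000 → L = 274
check at θ₃=359°: x = 323.9860 (printed 323.9860) ✓

r = 50, L = 274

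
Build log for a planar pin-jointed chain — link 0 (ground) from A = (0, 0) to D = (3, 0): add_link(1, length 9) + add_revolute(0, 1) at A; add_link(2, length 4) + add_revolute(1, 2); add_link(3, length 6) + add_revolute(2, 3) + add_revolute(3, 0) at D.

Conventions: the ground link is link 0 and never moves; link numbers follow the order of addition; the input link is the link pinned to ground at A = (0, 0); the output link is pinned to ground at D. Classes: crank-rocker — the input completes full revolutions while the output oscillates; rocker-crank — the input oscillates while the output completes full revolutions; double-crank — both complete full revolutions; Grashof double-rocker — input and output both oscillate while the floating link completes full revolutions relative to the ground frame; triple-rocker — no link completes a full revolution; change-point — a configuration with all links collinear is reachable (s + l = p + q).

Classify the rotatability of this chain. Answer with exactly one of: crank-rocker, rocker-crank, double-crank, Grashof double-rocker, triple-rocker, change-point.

lengths: ground=3, input=9, coupler=4, output=6
sorted: s=3 (shortest), l=9 (longest), p+q=10
s + l = 12 vs p + q = 10
s + l > p + q → non-Grashof → no link fully rotates → triple-rocker

triple-rocker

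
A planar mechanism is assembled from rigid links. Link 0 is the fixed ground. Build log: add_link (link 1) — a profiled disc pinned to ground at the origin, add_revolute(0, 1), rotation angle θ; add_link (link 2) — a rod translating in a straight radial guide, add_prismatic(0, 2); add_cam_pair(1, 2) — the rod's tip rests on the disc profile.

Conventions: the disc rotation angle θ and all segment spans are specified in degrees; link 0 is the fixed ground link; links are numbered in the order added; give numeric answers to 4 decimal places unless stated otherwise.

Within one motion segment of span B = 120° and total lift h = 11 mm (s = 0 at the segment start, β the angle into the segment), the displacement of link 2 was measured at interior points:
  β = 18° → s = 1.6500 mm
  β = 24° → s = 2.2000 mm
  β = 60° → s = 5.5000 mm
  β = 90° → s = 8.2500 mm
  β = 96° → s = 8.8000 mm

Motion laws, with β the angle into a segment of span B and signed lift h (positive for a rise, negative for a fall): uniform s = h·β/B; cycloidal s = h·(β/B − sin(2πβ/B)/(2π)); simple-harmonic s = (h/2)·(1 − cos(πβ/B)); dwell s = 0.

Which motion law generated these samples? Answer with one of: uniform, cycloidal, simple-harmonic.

candidates at β/B = r: uniform s = h·r (linear in β); cycloidal s = h·(r − sin(2πr)/(2π)); simple-harmonic s = (h/2)(1 − cos(πr))
β=18°: printed 1.6500 | uniform 1.6500, cycloidal 0.2337, simple-harmonic 0.5995
β=24°: printed 2.2000 | uniform 2.2000, cycloidal 0.5350, simple-harmonic 1.0504
β=60°: printed 5.5000 | uniform 5.5000, cycloidal 5.5000, simple-harmonic 5.5000
β=90°: printed 8.2500 | uniform 8.2500, cycloidal 10.0007, simple-harmonic 9.3891
β=96°: printed 8.8000 | uniform 8.8000, cycloidal 10.4650, simple-harmonic 9.9496
only one law matches every sample → uniform

uniform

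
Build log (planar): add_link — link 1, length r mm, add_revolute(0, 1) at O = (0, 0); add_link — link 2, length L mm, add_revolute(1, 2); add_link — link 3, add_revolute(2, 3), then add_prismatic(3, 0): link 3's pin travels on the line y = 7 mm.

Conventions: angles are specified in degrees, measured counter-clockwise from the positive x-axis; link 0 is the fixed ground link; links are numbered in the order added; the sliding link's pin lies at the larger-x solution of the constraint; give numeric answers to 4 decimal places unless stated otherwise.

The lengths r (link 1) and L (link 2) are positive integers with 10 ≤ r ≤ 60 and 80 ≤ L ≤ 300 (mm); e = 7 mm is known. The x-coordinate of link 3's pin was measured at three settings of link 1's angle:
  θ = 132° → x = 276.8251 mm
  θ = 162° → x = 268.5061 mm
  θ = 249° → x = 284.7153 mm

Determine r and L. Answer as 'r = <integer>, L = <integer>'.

constraint per measurement: (x − r cos θ)² + (r sin θ − e)² = L²
subtracting the θ₁ and θ₂ equations cancels the r² and L² terms:
r = (x₁² − x₂²) / (2[(x₁cos θ₁ + e sin θ₁) − (x₂cos θ₂ + e sin θ₂)]) = 31.0000 → r = 31
L² = (x₁ − r cos θ₁)² + (r sin θ₁ − e)² = 88804.0043 → L = 298.0000 → L = 298
check at θ₃=249°: x = 284.7153 (printed 284.7153) ✓

r = 31, L = 298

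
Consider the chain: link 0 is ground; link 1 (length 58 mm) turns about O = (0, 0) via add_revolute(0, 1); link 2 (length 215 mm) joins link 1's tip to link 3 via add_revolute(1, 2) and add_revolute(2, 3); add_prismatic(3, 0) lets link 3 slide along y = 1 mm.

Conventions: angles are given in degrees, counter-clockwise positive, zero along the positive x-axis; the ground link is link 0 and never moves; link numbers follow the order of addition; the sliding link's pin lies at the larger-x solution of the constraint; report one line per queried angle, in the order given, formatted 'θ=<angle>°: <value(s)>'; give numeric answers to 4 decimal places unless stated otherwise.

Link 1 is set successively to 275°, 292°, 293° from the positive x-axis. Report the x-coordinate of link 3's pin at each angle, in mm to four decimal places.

geometry: r = 58 mm, L = 215 mm, e = 1 mm
θ=275°: crank pin P = (r cos θ, r sin θ) = (5.055033, -57.779292)
θ=275°: h = r sin θ − e = -57.779292 − 1 = -58.779292
θ=275°: x = r cos θ + √(L² − h²) = 5.055033 + 206.809078 = 211.864111
θ=292°: crank pin P = (r cos θ, r sin θ) = (21.727182, -53.776664)
θ=292°: h = r sin θ − e = -53.776664 − 1 = -54.776664
θ=292°: x = r cos θ + √(L² − h²) = 21.727182 + 207.905068 = 229.632250
θ=293°: crank pin P = (r cos θ, r sin θ) = (22.662405, -53.389282)
θ=293°: h = r sin θ − e = -53.389282 − 1 = -54.389282
θ=293°: x = r cos θ + √(L² − h²) = 22.662405 + 208.006745 = 230.669151

θ=275°: 211.8641
θ=292°: 229.6323
θ=293°: 230.6692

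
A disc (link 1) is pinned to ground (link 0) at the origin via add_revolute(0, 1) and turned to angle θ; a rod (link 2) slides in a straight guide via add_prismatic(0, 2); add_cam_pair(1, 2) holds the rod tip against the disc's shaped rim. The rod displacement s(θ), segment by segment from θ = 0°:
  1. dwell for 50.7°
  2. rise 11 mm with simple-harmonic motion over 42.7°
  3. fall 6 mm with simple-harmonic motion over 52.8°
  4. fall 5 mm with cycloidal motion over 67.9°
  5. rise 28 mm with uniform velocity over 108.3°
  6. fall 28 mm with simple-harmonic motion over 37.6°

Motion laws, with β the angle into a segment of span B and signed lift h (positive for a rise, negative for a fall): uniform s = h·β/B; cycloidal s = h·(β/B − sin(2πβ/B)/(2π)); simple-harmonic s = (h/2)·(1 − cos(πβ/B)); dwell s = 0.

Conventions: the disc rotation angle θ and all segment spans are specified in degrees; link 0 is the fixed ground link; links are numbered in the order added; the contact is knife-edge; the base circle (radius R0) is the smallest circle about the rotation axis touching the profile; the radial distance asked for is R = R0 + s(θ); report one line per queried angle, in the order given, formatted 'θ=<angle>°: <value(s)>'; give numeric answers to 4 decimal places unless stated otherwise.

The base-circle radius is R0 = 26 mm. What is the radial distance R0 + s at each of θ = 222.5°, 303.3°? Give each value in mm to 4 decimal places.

segment 1 (0° to 50.7°, dwell): s unchanged at 0.0000
segment 2 (50.7° to 93.4°, simple-harmonic, h = 11) is passed completely: s = 0.0000 + (11) = 11.0000
segment 3 (93.4° to 146.2°, simple-harmonic, h = -6) is passed completely: s = 11.0000 + (-6) = 5.0000
segment 4 (146.2° to 214.1°, cycloidal, h = -5) is passed completely: s = 5.0000 + (-5) = 0.0000
θ = 222.5° falls in segment 5 (214.1° to 322.4°, uniform, h = 28): β = 222.5 − 214.1 = 8.4°, B = 108.3°; Δs = 28·8.4/108.3 = 2.1717; s = 0.0000 + 2.1717 = 2.1717
θ = 303.3° falls in segment 5 (214.1° to 322.4°, uniform, h = 28): β = 303.3 − 214.1 = 89.2°, B = 108.3°; Δs = 28·89.2/108.3 = 23.0619; s = 0.0000 + 23.0619 = 23.0619
θ=222.5°: R = R0 + s = 26 + 2.1717 = 28.1717
θ=303.3°: R = R0 + s = 26 + 23.0619 = 49.0619

θ=222.5°: 28.1717
θ=303.3°: 49.0619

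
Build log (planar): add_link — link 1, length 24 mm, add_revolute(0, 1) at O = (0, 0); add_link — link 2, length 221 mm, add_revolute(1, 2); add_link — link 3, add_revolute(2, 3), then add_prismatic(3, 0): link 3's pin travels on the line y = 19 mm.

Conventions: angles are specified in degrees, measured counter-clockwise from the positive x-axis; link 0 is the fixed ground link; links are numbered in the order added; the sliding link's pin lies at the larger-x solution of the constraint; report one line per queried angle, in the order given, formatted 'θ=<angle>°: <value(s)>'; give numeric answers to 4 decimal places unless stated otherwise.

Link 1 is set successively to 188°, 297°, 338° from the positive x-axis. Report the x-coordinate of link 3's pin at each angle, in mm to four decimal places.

geometry: r = 24 mm, L = 221 mm, e = 19 mm
θ=188°: crank pin P = (r cos θ, r sin θ) = (-23.766434, -3.340154)
θ=188°: h = r sin θ − e = -3.340154 − 19 = -22.340154
θ=188°: x = r cos θ + √(L² − h²) = -23.766434 + 219.867955 = 196.101521
θ=297°: crank pin P = (r cos θ, r sin θ) = (10.895772, -21.384157)
θ=297°: h = r sin θ − e = -21.384157 − 19 = -40.384157
θ=297°: x = r cos θ + √(L² − h²) = 10.895772 + 217.278899 = 228.174671
θ=338°: crank pin P = (r cos θ, r sin θ) = (22.252413, -8.990558)
θ=338°: h = r sin θ − e = -8.990558 − 19 = -27.990558
θ=338°: x = r cos θ + √(L² − h²) = 22.252413 + 219.220274 = 241.472687

θ=188°: 196.1015
θ=297°: 228.1747
θ=338°: 241.4727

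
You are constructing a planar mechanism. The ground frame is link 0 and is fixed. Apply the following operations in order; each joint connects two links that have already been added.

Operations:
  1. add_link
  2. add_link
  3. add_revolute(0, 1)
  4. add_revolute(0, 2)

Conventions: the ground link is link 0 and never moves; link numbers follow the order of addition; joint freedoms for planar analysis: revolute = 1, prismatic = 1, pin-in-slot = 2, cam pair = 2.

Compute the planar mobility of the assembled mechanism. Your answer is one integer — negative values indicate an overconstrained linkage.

(L,J1,J2)=(1,0,0); link0 fixed
link1: (2,0,0)
link2: (3,0,0)
R 0-1 [J1]: (3,1,0)
R 0-2 [J1]: (3,2,0)
Grübler: 3·2 − 2·2 − 0 = 2

M = 2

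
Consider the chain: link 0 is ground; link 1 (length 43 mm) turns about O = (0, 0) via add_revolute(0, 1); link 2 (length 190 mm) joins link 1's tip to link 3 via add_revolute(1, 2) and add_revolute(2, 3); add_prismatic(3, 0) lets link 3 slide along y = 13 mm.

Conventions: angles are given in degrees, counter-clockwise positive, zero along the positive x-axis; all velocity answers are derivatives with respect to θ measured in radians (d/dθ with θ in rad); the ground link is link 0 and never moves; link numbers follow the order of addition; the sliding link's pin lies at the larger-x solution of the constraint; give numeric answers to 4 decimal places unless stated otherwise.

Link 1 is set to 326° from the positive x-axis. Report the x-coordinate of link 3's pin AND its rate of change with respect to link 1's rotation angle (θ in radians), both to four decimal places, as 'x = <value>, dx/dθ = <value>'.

geometry: r = 43 mm, L = 190 mm, e = 13 mm
crank pin P = (r cos θ, r sin θ) = (35.648616, -24.045295)
h = r sin θ − e = -24.045295 − 13 = -37.045295
x = r cos θ + √(L² − h²) = 35.648616 + 186.353551 = 222.002167
dx/dθ = −r sin θ − h·r cos θ/√(L² − h²) (θ in radians; h = -37.045295) = 31.131897

x = 222.0022, dx/dθ = 31.1319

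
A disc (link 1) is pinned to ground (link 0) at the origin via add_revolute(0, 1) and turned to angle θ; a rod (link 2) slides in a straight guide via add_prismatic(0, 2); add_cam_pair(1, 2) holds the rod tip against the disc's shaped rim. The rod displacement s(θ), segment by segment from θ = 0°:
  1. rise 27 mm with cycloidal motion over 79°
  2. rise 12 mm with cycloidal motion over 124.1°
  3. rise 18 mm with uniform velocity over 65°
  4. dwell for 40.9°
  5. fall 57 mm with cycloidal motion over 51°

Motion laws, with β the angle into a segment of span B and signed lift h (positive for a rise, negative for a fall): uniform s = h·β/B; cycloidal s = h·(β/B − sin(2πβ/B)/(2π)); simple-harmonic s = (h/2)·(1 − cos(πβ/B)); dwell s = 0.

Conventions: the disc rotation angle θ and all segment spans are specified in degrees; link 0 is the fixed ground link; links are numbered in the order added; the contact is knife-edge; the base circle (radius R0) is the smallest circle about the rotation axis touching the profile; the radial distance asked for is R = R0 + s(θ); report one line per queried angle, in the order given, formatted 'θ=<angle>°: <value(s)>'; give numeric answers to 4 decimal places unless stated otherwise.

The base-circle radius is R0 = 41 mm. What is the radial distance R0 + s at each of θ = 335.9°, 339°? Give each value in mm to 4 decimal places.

segment 1 (0° to 79°, cycloidal, h = 27) is passed completely: s = 0.0000 + (27) = 27.0000
segment 2 (79° to 203.1°, cycloidal, h = 12) is passed completely: s = 27.0000 + (12) = 39.0000
segment 3 (203.1° to 268.1°, uniform, h = 18) is passed completely: s = 39.0000 + (18) = 57.0000
segment 4 (268.1° to 309°, dwell): s unchanged at 57.0000
θ = 335.9° falls in segment 5 (309° to 360°, cycloidal, h = -57): β = 335.9 − 309 = 26.9°, B = 51°; Δs = -57·(0.5275 − sin(2π·0.5275)/(2π)) = -31.6217; s = 57.0000 − 31.6217 = 25.3783
θ = 339° falls in segment 5 (309° to 360°, cycloidal, h = -57): β = 339 − 309 = 30°, B = 51°; Δs = -57·(0.5882 − sin(2π·0.5882)/(2π)) = -38.3051; s = 57.0000 − 38.3051 = 18.6949
θ=335.9°: R = R0 + s = 41 + 25.3783 = 66.3783
θ=339°: R = R0 + s = 41 + 18.6949 = 59.6949

θ=335.9°: 66.3783
θ=339°: 59.6949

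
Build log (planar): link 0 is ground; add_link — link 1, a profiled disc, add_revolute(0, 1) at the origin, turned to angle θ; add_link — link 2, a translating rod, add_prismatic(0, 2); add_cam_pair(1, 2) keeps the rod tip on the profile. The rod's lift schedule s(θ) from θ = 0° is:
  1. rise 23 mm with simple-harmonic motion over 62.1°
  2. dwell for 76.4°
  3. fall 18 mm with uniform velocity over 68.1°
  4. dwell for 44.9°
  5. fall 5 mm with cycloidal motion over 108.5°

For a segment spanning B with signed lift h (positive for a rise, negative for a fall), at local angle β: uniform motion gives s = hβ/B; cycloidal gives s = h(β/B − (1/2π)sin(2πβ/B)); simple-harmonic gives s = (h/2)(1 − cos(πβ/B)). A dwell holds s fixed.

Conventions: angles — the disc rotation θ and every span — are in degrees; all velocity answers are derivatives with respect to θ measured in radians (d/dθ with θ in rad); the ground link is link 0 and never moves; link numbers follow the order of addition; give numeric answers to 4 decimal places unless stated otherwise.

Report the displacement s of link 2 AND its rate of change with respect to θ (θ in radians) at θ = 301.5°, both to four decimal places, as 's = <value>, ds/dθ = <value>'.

seg 1 [0°–62.1°] simple-harmonic, h=23: full span → s += 23 → s = 23.0000
seg 2 [62.1°–138.5°] dwell: s stays 23.0000
seg 3 [138.5°–206.6°] uniform, h=-18: full span → s += -18 → s = 5.0000
seg 4 [206.6°–251.5°] dwell: s stays 5.0000
seg 5 [251.5°–360°] cycloidal, h=-5: θ=301.5° here. β=50, B=108.5. -5·(0.4608 − sin(2π·0.4608)/(2π)) = -2.1103 → s = 2.8897
velocity in seg [251.5°–360°] (cycloidal), θ in radians: β = 50° = 0.8727 rad, B = 108.5° = 1.8937 rad; ds/dθ = (h/B)(1 − cos(2πβ/B)) = ((-5)/1.8937)(1 − cos(2π·0.4608)) = -5.201153 mm/rad

s = 2.8897, ds/dθ = -5.2012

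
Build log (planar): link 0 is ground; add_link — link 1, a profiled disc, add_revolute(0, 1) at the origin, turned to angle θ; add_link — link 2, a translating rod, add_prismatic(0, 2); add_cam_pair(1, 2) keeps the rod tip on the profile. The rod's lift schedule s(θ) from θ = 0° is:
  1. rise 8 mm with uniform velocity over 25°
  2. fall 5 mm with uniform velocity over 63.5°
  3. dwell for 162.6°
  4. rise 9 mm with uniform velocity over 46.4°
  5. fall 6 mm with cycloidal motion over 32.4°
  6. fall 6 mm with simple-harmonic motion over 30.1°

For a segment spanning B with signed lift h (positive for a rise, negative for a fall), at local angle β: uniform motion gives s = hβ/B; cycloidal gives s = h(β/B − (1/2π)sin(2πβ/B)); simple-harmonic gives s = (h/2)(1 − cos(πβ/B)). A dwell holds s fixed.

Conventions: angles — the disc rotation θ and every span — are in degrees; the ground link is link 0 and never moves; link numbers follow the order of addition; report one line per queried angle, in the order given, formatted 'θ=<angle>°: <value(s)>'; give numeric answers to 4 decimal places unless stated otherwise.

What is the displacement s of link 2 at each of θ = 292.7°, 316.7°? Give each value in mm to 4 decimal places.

seg 1 [0°–25°] uniform, h=8: full span → s += 8 → s = 8.0000
seg 2 [25°–88.5°] uniform, h=-5: full span → s += -5 → s = 3.0000
seg 3 [88.5°–251.1°] dwell: s stays 3.0000
seg 4 [251.1°–297.5°] uniform, h=9: θ=292.7° here. β=41.6, B=46.4. 9·41.6/46.4 = 8.0690 → s = 11.0690
seg 4 [251.1°–297.5°] uniform, h=9: full span → s += 9 → s = 12.0000
seg 5 [297.5°–329.9°] cycloidal, h=-6: θ=316.7° here. β=19.2, B=32.4. -6·(0.5926 − sin(2π·0.5926)/(2π)) = -4.0803 → s = 7.9197

θ=292.7°: 11.0690
θ=316.7°: 7.9197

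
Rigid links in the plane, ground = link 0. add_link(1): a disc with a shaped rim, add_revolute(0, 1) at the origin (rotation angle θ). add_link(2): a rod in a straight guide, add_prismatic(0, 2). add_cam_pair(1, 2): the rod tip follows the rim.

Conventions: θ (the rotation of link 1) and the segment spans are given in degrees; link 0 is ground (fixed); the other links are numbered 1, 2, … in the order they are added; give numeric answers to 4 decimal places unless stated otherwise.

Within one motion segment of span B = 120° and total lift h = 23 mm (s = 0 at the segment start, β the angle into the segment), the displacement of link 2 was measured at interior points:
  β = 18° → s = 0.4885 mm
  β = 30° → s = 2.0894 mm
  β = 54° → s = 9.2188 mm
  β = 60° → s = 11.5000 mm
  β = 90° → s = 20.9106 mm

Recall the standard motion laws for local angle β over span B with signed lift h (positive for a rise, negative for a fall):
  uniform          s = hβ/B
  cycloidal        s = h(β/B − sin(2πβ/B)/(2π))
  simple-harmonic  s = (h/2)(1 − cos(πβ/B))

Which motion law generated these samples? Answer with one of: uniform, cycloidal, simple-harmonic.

candidates at β/B = r: uniform s = h·r (linear in β); cycloidal s = h·(r − sin(2πr)/(2π)); simple-harmonic s = (h/2)(1 − cos(πr))
β=18°: printed 0.4885 | uniform 3.4500, cycloidal 0.4885, simple-harmonic 1.2534
β=30°: printed 2.0894 | uniform 5.7500, cycloidal 2.0894, simple-harmonic 3.3683
β=54°: printed 9.2188 | uniform 10.3500, cycloidal 9.2188, simple-harmonic 9.7010
β=60°: printed 11.5000 | uniform 11.5000, cycloidal 11.5000, simple-harmonic 11.5000
β=90°: printed 20.9106 | uniform 17.2500, cycloidal 20.9106, simple-harmonic 19.6317
only one law matches every sample → cycloidal

cycloidal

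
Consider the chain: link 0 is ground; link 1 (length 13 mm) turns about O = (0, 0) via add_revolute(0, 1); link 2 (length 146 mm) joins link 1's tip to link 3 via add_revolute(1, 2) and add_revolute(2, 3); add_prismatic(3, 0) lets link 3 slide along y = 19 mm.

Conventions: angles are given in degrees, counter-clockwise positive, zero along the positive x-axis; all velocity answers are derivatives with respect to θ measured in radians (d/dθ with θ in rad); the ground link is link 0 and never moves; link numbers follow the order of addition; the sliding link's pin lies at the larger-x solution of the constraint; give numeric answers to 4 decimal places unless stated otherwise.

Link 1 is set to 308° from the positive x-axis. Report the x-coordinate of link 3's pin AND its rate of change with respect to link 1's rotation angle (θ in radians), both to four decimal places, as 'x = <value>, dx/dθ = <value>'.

geometry: r = 13 mm, L = 146 mm, e = 19 mm
crank pin P = (r cos θ, r sin θ) = (8.003599, -10.244140)
h = r sin θ − e = -10.244140 − 19 = -29.244140
x = r cos θ + √(L² − h²) = 8.003599 + 143.041184 = 151.044783
dx/dθ = −r sin θ − h·r cos θ/√(L² − h²) (θ in radians; h = -29.244140) = 11.880440

x = 151.0448, dx/dθ = 11.8804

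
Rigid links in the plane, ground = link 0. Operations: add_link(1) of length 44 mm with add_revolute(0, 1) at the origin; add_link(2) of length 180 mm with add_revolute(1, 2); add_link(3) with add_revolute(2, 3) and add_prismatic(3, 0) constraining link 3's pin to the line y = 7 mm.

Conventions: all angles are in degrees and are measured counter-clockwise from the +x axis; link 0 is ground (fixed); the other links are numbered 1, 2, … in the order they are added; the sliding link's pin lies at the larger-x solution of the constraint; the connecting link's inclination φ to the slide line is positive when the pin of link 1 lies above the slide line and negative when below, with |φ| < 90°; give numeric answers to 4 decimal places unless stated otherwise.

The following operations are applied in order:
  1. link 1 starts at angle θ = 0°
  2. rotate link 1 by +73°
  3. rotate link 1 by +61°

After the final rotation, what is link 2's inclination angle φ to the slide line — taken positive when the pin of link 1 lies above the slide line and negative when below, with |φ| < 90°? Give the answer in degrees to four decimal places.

geometry: r = 44 mm, L = 180 mm, e = 7 mm; θ starts at 0°
rotate link 1 by +73°: θ ← 0° +73° = 73°
rotate link 1 by +61°: θ ← 73° +61° = 134°
h = r sin θ − e = 31.650951 − 7 = 24.650951
sin φ = h / L = 24.650951 / 180 = 0.13694973
φ = arcsin(0.13694973) = 7.871378°

7.8714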